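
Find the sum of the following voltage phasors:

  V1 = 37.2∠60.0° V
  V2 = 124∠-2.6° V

Step 1 — Convert each phasor to rectangular form:
  V1 = 37.2·(cos(60.0°) + j·sin(60.0°)) = 18.6 + j32.22 V
  V2 = 124·(cos(-2.6°) + j·sin(-2.6°)) = 123.9 - j5.625 V
Step 2 — Sum components: V_total = 142.5 + j26.59 V.
Step 3 — Convert to polar: |V_total| = 144.9 V, ∠V_total = 10.6°.

V_total = 144.9∠10.6° V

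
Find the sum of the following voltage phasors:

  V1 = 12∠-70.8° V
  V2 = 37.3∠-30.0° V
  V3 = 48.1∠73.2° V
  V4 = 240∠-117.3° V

Step 1 — Convert each phasor to rectangular form:
  V1 = 12·(cos(-70.8°) + j·sin(-70.8°)) = 3.946 - j11.33 V
  V2 = 37.3·(cos(-30.0°) + j·sin(-30.0°)) = 32.3 - j18.65 V
  V3 = 48.1·(cos(73.2°) + j·sin(73.2°)) = 13.9 + j46.05 V
  V4 = 240·(cos(-117.3°) + j·sin(-117.3°)) = -110.1 - j213.3 V
Step 2 — Sum components: V_total = -59.92 - j197.2 V.
Step 3 — Convert to polar: |V_total| = 206.1 V, ∠V_total = -106.9°.

V_total = 206.1∠-106.9° V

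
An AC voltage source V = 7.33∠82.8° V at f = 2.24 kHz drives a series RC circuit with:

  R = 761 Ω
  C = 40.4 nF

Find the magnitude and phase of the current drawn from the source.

Step 1 — Angular frequency: ω = 2π·f = 2π·2240 = 1.407e+04 rad/s.
Step 2 — Component impedances:
  R: Z = R = 761 Ω
  C: Z = 1/(jωC) = -j/(ω·C) = 0 - j1759 Ω
Step 3 — Series combination: Z_total = R + C = 761 - j1759 Ω = 1916∠-66.6° Ω.
Step 4 — Source phasor: V = 7.33∠82.8° V = 0.9187 + j7.272 V.
Step 5 — Ohm's law: I = V / Z_total = (0.9187 + j7.272) / (761 - j1759) = -0.003292 + j0.001947 A.
Step 6 — Convert to polar: |I| = 0.003825 A, ∠I = 149.4°.

I = 0.003825∠149.4° A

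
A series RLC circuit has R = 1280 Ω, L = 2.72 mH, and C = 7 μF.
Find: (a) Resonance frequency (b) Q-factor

Step 1 — Resonance condition Im(Z)=0 gives ω₀ = 1/√(LC).
Step 2 — ω₀ = 1/√(0.00272·7e-06) = 7247 rad/s.
Step 3 — f₀ = ω₀/(2π) = 1153 Hz.
Step 4 — Series Q: Q = ω₀L/R = 7247·0.00272/1280 = 0.0154.

(a) f₀ = 1153 Hz  (b) Q = 0.0154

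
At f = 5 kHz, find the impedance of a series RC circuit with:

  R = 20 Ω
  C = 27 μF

Step 1 — Angular frequency: ω = 2π·f = 2π·5000 = 3.142e+04 rad/s.
Step 2 — Component impedances:
  R: Z = R = 20 Ω
  C: Z = 1/(jωC) = -j/(ω·C) = 0 - j1.179 Ω
Step 3 — Series combination: Z_total = R + C = 20 - j1.179 Ω = 20.03∠-3.4° Ω.

Z = 20 - j1.179 Ω = 20.03∠-3.4° Ω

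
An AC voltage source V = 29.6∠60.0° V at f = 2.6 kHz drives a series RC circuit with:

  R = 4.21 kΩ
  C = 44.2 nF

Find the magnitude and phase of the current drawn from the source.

Step 1 — Angular frequency: ω = 2π·f = 2π·2600 = 1.634e+04 rad/s.
Step 2 — Component impedances:
  R: Z = R = 4210 Ω
  C: Z = 1/(jωC) = -j/(ω·C) = 0 - j1385 Ω
Step 3 — Series combination: Z_total = R + C = 4210 - j1385 Ω = 4432∠-18.2° Ω.
Step 4 — Source phasor: V = 29.6∠60.0° V = 14.8 + j25.63 V.
Step 5 — Ohm's law: I = V / Z_total = (14.8 + j25.63) / (4210 - j1385) = 0.001365 + j0.006538 A.
Step 6 — Convert to polar: |I| = 0.006679 A, ∠I = 78.2°.

I = 0.006679∠78.2° A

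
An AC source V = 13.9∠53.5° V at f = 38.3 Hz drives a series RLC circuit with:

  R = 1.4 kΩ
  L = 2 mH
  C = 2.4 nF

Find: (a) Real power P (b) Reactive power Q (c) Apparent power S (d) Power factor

Step 1 — Angular frequency: ω = 2π·f = 2π·38.3 = 240.6 rad/s.
Step 2 — Component impedances:
  R: Z = R = 1400 Ω
  L: Z = jωL = j·240.6·0.002 = 0 + j0.4813 Ω
  C: Z = 1/(jωC) = -j/(ω·C) = 0 - j1.731e+06 Ω
Step 3 — Series combination: Z_total = R + L + C = 1400 - j1.731e+06 Ω = 1.731e+06∠-90.0° Ω.
Step 4 — Source phasor: V = 13.9∠53.5° V = 8.268 + j11.17 V.
Step 5 — Current: I = V / Z = -6.449e-06 + j4.78e-06 A = 8.028e-06∠143.5° A.
Step 6 — Complex power: S = V·I* = 9.023e-08 - j0.0001116 VA.
Step 7 — Real power: P = Re(S) = 9.023e-08 W.
Step 8 — Reactive power: Q = Im(S) = -0.0001116 VAR.
Step 9 — Apparent power: |S| = 0.0001116 VA.
Step 10 — Power factor: PF = P/|S| = 0.0008086 (leading).

(a) P = 9.023e-08 W  (b) Q = -0.0001116 VAR  (c) S = 0.0001116 VA  (d) PF = 0.0008086 (leading)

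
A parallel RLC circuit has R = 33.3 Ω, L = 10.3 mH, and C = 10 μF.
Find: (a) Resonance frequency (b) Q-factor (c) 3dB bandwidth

Step 1 — Resonance: ω₀ = 1/√(LC) = 1/√(0.0103·1e-05) = 3116 rad/s.
Step 2 — f₀ = ω₀/(2π) = 495.9 Hz.
Step 3 — Parallel Q: Q = R/(ω₀L) = 33.3/(3116·0.0103) = 1.038.
Step 4 — Bandwidth: Δω = ω₀/Q = 3003 rad/s; BW = Δω/(2π) = 477.9 Hz.

(a) f₀ = 495.9 Hz  (b) Q = 1.038  (c) BW = 477.9 Hz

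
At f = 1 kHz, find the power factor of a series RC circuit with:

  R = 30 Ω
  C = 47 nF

Step 1 — Angular frequency: ω = 2π·f = 2π·1000 = 6283 rad/s.
Step 2 — Component impedances:
  R: Z = R = 30 Ω
  C: Z = 1/(jωC) = -j/(ω·C) = 0 - j3386 Ω
Step 3 — Series combination: Z_total = R + C = 30 - j3386 Ω = 3386∠-89.5° Ω.
Step 4 — Power factor: PF = cos(φ) = Re(Z)/|Z| = 30/3386.4 = 0.008859.
Step 5 — Type: Im(Z) = -3386 ⇒ leading (phase φ = -89.5°).

PF = 0.008859 (leading, φ = -89.5°)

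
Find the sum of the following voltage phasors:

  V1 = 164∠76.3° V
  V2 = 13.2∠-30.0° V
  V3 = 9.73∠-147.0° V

Step 1 — Convert each phasor to rectangular form:
  V1 = 164·(cos(76.3°) + j·sin(76.3°)) = 38.84 + j159.3 V
  V2 = 13.2·(cos(-30.0°) + j·sin(-30.0°)) = 11.43 - j6.6 V
  V3 = 9.73·(cos(-147.0°) + j·sin(-147.0°)) = -8.16 - j5.299 V
Step 2 — Sum components: V_total = 42.11 + j147.4 V.
Step 3 — Convert to polar: |V_total| = 153.3 V, ∠V_total = 74.1°.

V_total = 153.3∠74.1° V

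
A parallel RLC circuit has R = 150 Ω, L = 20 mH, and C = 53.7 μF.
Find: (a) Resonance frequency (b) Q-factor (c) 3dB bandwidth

Step 1 — Resonance: ω₀ = 1/√(LC) = 1/√(0.02·5.37e-05) = 964.9 rad/s.
Step 2 — f₀ = ω₀/(2π) = 153.6 Hz.
Step 3 — Parallel Q: Q = R/(ω₀L) = 150/(964.9·0.02) = 7.773.
Step 4 — Bandwidth: Δω = ω₀/Q = 124.1 rad/s; BW = Δω/(2π) = 19.76 Hz.

(a) f₀ = 153.6 Hz  (b) Q = 7.773  (c) BW = 19.76 Hz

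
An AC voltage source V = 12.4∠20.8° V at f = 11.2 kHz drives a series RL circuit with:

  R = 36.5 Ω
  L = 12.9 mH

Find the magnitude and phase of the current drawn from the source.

Step 1 — Angular frequency: ω = 2π·f = 2π·1.12e+04 = 7.037e+04 rad/s.
Step 2 — Component impedances:
  R: Z = R = 36.5 Ω
  L: Z = jωL = j·7.037e+04·0.0129 = 0 + j907.8 Ω
Step 3 — Series combination: Z_total = R + L = 36.5 + j907.8 Ω = 908.5∠87.7° Ω.
Step 4 — Source phasor: V = 12.4∠20.8° V = 11.59 + j4.403 V.
Step 5 — Ohm's law: I = V / Z_total = (11.59 + j4.403) / (36.5 + j907.8) = 0.005355 - j0.01255 A.
Step 6 — Convert to polar: |I| = 0.01365 A, ∠I = -66.9°.

I = 0.01365∠-66.9° A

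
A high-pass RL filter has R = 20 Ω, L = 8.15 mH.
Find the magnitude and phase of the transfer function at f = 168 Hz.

Step 1 — Angular frequency: ω = 2π·168 = 1056 rad/s.
Step 2 — Transfer function: H(jω) = jωL/(R + jωL).
Step 3 — Numerator jωL = j·8.603; denominator R + jωL = 20 + j8.603.
Step 4 — H = 0.1561 + j0.363.
Step 5 — Magnitude: |H| = 0.3951 (-8.1 dB); phase: φ = 66.7°.

|H| = 0.3951 (-8.1 dB), φ = 66.7°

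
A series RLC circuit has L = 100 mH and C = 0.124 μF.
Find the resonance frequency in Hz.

Step 1 — Resonance condition Im(Z)=0 gives ω₀ = 1/√(LC).
Step 2 — ω₀ = 1/√(0.1·1.24e-07) = 8980 rad/s.
Step 3 — f₀ = ω₀/(2π) = 1429 Hz.

f₀ = 1429 Hz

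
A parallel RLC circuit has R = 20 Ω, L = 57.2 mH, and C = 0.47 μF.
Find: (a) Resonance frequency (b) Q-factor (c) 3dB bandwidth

Step 1 — Resonance: ω₀ = 1/√(LC) = 1/√(0.0572·4.7e-07) = 6099 rad/s.
Step 2 — f₀ = ω₀/(2π) = 970.7 Hz.
Step 3 — Parallel Q: Q = R/(ω₀L) = 20/(6099·0.0572) = 0.05733.
Step 4 — Bandwidth: Δω = ω₀/Q = 1.064e+05 rad/s; BW = Δω/(2π) = 1.693e+04 Hz.

(a) f₀ = 970.7 Hz  (b) Q = 0.05733  (c) BW = 1.693e+04 Hz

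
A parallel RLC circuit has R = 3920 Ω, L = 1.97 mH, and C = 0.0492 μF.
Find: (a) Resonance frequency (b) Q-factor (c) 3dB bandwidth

Step 1 — Resonance: ω₀ = 1/√(LC) = 1/√(0.00197·4.92e-08) = 1.016e+05 rad/s.
Step 2 — f₀ = ω₀/(2π) = 1.617e+04 Hz.
Step 3 — Parallel Q: Q = R/(ω₀L) = 3920/(1.016e+05·0.00197) = 19.59.
Step 4 — Bandwidth: Δω = ω₀/Q = 5185 rad/s; BW = Δω/(2π) = 825.2 Hz.

(a) f₀ = 1.617e+04 Hz  (b) Q = 19.59  (c) BW = 825.2 Hz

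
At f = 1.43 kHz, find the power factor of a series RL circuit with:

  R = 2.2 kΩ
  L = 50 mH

Step 1 — Angular frequency: ω = 2π·f = 2π·1430 = 8985 rad/s.
Step 2 — Component impedances:
  R: Z = R = 2200 Ω
  L: Z = jωL = j·8985·0.05 = 0 + j449.2 Ω
Step 3 — Series combination: Z_total = R + L = 2200 + j449.2 Ω = 2245∠11.5° Ω.
Step 4 — Power factor: PF = cos(φ) = Re(Z)/|Z| = 2200/2245.4 = 0.9798.
Step 5 — Type: Im(Z) = 449.2 ⇒ lagging (phase φ = 11.5°).

PF = 0.9798 (lagging, φ = 11.5°)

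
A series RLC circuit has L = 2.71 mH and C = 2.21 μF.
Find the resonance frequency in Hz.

Step 1 — Resonance condition Im(Z)=0 gives ω₀ = 1/√(LC).
Step 2 — ω₀ = 1/√(0.00271·2.21e-06) = 1.292e+04 rad/s.
Step 3 — f₀ = ω₀/(2π) = 2057 Hz.

f₀ = 2057 Hz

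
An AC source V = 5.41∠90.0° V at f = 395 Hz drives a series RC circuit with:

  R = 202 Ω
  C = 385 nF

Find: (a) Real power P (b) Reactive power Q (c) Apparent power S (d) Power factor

Step 1 — Angular frequency: ω = 2π·f = 2π·395 = 2482 rad/s.
Step 2 — Component impedances:
  R: Z = R = 202 Ω
  C: Z = 1/(jωC) = -j/(ω·C) = 0 - j1047 Ω
Step 3 — Series combination: Z_total = R + C = 202 - j1047 Ω = 1066∠-79.1° Ω.
Step 4 — Source phasor: V = 5.41∠90.0° V = 0 + j5.41 V.
Step 5 — Current: I = V / Z = -0.004984 + j0.0009619 A = 0.005076∠169.1° A.
Step 6 — Complex power: S = V·I* = 0.005204 - j0.02696 VA.
Step 7 — Real power: P = Re(S) = 0.005204 W.
Step 8 — Reactive power: Q = Im(S) = -0.02696 VAR.
Step 9 — Apparent power: |S| = 0.02746 VA.
Step 10 — Power factor: PF = P/|S| = 0.1895 (leading).

(a) P = 0.005204 W  (b) Q = -0.02696 VAR  (c) S = 0.02746 VA  (d) PF = 0.1895 (leading)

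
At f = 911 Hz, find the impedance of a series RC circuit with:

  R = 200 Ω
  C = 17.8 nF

Step 1 — Angular frequency: ω = 2π·f = 2π·911 = 5724 rad/s.
Step 2 — Component impedances:
  R: Z = R = 200 Ω
  C: Z = 1/(jωC) = -j/(ω·C) = 0 - j9815 Ω
Step 3 — Series combination: Z_total = R + C = 200 - j9815 Ω = 9817∠-88.8° Ω.

Z = 200 - j9815 Ω = 9817∠-88.8° Ω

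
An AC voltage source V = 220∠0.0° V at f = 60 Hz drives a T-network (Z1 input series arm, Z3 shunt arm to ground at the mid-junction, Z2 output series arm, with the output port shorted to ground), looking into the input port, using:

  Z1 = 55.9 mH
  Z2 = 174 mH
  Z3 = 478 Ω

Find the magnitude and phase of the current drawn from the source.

Step 1 — Angular frequency: ω = 2π·f = 2π·60 = 377 rad/s.
Step 2 — Component impedances:
  Z1: Z = jωL = j·377·0.0559 = 0 + j21.07 Ω
  Z2: Z = jωL = j·377·0.174 = 0 + j65.6 Ω
  Z3: Z = R = 478 Ω
Step 3 — With the output port shorted to ground, the output series arm Z2 runs from the junction to ground; the shunt arm Z3 also runs from the junction to ground. They appear in parallel: Z3 || Z2 = 8.835 + j64.38 Ω.
Step 4 — Series with input arm Z1: Z_in = Z1 + (Z3 || Z2) = 8.835 + j85.46 Ω = 85.91∠84.1° Ω.
Step 5 — Source phasor: V = 220∠0.0° V = 220 V.
Step 6 — Ohm's law: I = V / Z_total = (220) / (8.835 + j85.46) = 0.2633 - j2.547 A.
Step 7 — Convert to polar: |I| = 2.561 A, ∠I = -84.1°.

I = 2.561∠-84.1° A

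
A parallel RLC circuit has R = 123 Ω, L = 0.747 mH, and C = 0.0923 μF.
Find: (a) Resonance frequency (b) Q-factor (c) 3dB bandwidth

Step 1 — Resonance: ω₀ = 1/√(LC) = 1/√(0.000747·9.23e-08) = 1.204e+05 rad/s.
Step 2 — f₀ = ω₀/(2π) = 1.917e+04 Hz.
Step 3 — Parallel Q: Q = R/(ω₀L) = 123/(1.204e+05·0.000747) = 1.367.
Step 4 — Bandwidth: Δω = ω₀/Q = 8.808e+04 rad/s; BW = Δω/(2π) = 1.402e+04 Hz.

(a) f₀ = 1.917e+04 Hz  (b) Q = 1.367  (c) BW = 1.402e+04 Hz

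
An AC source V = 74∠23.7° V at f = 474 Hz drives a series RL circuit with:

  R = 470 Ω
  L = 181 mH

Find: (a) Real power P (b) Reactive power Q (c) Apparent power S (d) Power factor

Step 1 — Angular frequency: ω = 2π·f = 2π·474 = 2978 rad/s.
Step 2 — Component impedances:
  R: Z = R = 470 Ω
  L: Z = jωL = j·2978·0.181 = 0 + j539.1 Ω
Step 3 — Series combination: Z_total = R + L = 470 + j539.1 Ω = 715.2∠48.9° Ω.
Step 4 — Source phasor: V = 74∠23.7° V = 67.76 + j29.74 V.
Step 5 — Current: I = V / Z = 0.09361 - j0.04408 A = 0.1035∠-25.2° A.
Step 6 — Complex power: S = V·I* = 5.032 + j5.771 VA.
Step 7 — Real power: P = Re(S) = 5.032 W.
Step 8 — Reactive power: Q = Im(S) = 5.771 VAR.
Step 9 — Apparent power: |S| = 7.657 VA.
Step 10 — Power factor: PF = P/|S| = 0.6572 (lagging).

(a) P = 5.032 W  (b) Q = 5.771 VAR  (c) S = 7.657 VA  (d) PF = 0.6572 (lagging)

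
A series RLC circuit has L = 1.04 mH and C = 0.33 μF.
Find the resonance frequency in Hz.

Step 1 — Resonance condition Im(Z)=0 gives ω₀ = 1/√(LC).
Step 2 — ω₀ = 1/√(0.00104·3.3e-07) = 5.398e+04 rad/s.
Step 3 — f₀ = ω₀/(2π) = 8591 Hz.

f₀ = 8591 Hz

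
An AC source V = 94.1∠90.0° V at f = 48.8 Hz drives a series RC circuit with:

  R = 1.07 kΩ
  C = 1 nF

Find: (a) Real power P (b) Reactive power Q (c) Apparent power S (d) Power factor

Step 1 — Angular frequency: ω = 2π·f = 2π·48.8 = 306.6 rad/s.
Step 2 — Component impedances:
  R: Z = R = 1070 Ω
  C: Z = 1/(jωC) = -j/(ω·C) = 0 - j3.261e+06 Ω
Step 3 — Series combination: Z_total = R + C = 1070 - j3.261e+06 Ω = 3.261e+06∠-90.0° Ω.
Step 4 — Source phasor: V = 94.1∠90.0° V = 0 + j94.1 V.
Step 5 — Current: I = V / Z = -2.885e-05 + j9.466e-09 A = 2.885e-05∠180.0° A.
Step 6 — Complex power: S = V·I* = 8.908e-07 - j0.002715 VA.
Step 7 — Real power: P = Re(S) = 8.908e-07 W.
Step 8 — Reactive power: Q = Im(S) = -0.002715 VAR.
Step 9 — Apparent power: |S| = 0.002715 VA.
Step 10 — Power factor: PF = P/|S| = 0.0003281 (leading).

(a) P = 8.908e-07 W  (b) Q = -0.002715 VAR  (c) S = 0.002715 VA  (d) PF = 0.0003281 (leading)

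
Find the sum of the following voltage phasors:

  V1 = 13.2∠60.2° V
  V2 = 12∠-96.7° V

Step 1 — Convert each phasor to rectangular form:
  V1 = 13.2·(cos(60.2°) + j·sin(60.2°)) = 6.56 + j11.45 V
  V2 = 12·(cos(-96.7°) + j·sin(-96.7°)) = -1.4 - j11.92 V
Step 2 — Sum components: V_total = 5.16 - j0.4635 V.
Step 3 — Convert to polar: |V_total| = 5.181 V, ∠V_total = -5.1°.

V_total = 5.181∠-5.1° V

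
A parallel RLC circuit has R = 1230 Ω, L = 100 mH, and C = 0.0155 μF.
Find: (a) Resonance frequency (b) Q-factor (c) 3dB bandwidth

Step 1 — Resonance: ω₀ = 1/√(LC) = 1/√(0.1·1.55e-08) = 2.54e+04 rad/s.
Step 2 — f₀ = ω₀/(2π) = 4043 Hz.
Step 3 — Parallel Q: Q = R/(ω₀L) = 1230/(2.54e+04·0.1) = 0.4843.
Step 4 — Bandwidth: Δω = ω₀/Q = 5.245e+04 rad/s; BW = Δω/(2π) = 8348 Hz.

(a) f₀ = 4043 Hz  (b) Q = 0.4843  (c) BW = 8348 Hz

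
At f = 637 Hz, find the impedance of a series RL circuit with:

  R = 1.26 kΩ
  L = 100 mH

Step 1 — Angular frequency: ω = 2π·f = 2π·637 = 4002 rad/s.
Step 2 — Component impedances:
  R: Z = R = 1260 Ω
  L: Z = jωL = j·4002·0.1 = 0 + j400.2 Ω
Step 3 — Series combination: Z_total = R + L = 1260 + j400.2 Ω = 1322∠17.6° Ω.

Z = 1260 + j400.2 Ω = 1322∠17.6° Ω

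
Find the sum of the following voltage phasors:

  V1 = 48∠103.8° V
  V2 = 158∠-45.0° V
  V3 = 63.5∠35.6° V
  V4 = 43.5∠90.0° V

Step 1 — Convert each phasor to rectangular form:
  V1 = 48·(cos(103.8°) + j·sin(103.8°)) = -11.45 + j46.61 V
  V2 = 158·(cos(-45.0°) + j·sin(-45.0°)) = 111.7 - j111.7 V
  V3 = 63.5·(cos(35.6°) + j·sin(35.6°)) = 51.63 + j36.96 V
  V4 = 43.5·(cos(90.0°) + j·sin(90.0°)) = 0 + j43.5 V
Step 2 — Sum components: V_total = 151.9 + j15.36 V.
Step 3 — Convert to polar: |V_total| = 152.7 V, ∠V_total = 5.8°.

V_total = 152.7∠5.8° V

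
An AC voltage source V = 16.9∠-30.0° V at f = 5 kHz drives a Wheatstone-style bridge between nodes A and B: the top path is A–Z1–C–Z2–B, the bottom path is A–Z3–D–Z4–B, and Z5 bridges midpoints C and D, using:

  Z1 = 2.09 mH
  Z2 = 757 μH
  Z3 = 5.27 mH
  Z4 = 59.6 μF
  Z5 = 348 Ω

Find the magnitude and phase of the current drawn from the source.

Step 1 — Angular frequency: ω = 2π·f = 2π·5000 = 3.142e+04 rad/s.
Step 2 — Component impedances:
  Z1: Z = jωL = j·3.142e+04·0.00209 = 0 + j65.66 Ω
  Z2: Z = jωL = j·3.142e+04·0.000757 = 0 + j23.78 Ω
  Z3: Z = jωL = j·3.142e+04·0.00527 = 0 + j165.6 Ω
  Z4: Z = 1/(jωC) = -j/(ω·C) = 0 - j0.5341 Ω
  Z5: Z = R = 348 Ω
Step 3 — Bridge requires nodal analysis (the Z5 bridge couples midpoints C and D, so the two paths cannot be reduced to a simple series/parallel combination). Setting node B to ground and injecting 1 A at node A, the 3-node admittance system at A, C, D solves to V_A = Z_AB = 0.6977 + j57.96 Ω = 57.97∠89.3° Ω.
Step 4 — Source phasor: V = 16.9∠-30.0° V = 14.64 - j8.45 V.
Step 5 — Ohm's law: I = V / Z_total = (14.64 - j8.45) / (0.6977 + j57.96) = -0.1427 - j0.2542 A.
Step 6 — Convert to polar: |I| = 0.2915 A, ∠I = -119.3°.

I = 0.2915∠-119.3° A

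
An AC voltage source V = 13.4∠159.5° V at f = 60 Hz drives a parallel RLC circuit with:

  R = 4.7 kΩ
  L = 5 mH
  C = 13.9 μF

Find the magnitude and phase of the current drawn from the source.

Step 1 — Angular frequency: ω = 2π·f = 2π·60 = 377 rad/s.
Step 2 — Component impedances:
  R: Z = R = 4700 Ω
  L: Z = jωL = j·377·0.005 = 0 + j1.885 Ω
  C: Z = 1/(jωC) = -j/(ω·C) = 0 - j190.8 Ω
Step 3 — Parallel combination: 1/Z_total = 1/R + 1/L + 1/C; Z_total = 0.0007711 + j1.904 Ω = 1.904∠90.0° Ω.
Step 4 — Source phasor: V = 13.4∠159.5° V = -12.55 + j4.693 V.
Step 5 — Ohm's law: I = V / Z_total = (-12.55 + j4.693) / (0.0007711 + j1.904) = 2.462 + j6.594 A.
Step 6 — Convert to polar: |I| = 7.039 A, ∠I = 69.5°.

I = 7.039∠69.5° A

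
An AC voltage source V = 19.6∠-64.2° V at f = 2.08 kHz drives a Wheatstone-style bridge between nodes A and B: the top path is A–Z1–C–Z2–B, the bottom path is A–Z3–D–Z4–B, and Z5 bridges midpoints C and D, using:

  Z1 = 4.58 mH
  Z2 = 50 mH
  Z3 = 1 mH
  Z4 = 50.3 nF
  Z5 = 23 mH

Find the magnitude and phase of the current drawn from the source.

Step 1 — Angular frequency: ω = 2π·f = 2π·2080 = 1.307e+04 rad/s.
Step 2 — Component impedances:
  Z1: Z = jωL = j·1.307e+04·0.00458 = 0 + j59.86 Ω
  Z2: Z = jωL = j·1.307e+04·0.05 = 0 + j653.5 Ω
  Z3: Z = jωL = j·1.307e+04·0.001 = 0 + j13.07 Ω
  Z4: Z = 1/(jωC) = -j/(ω·C) = 0 - j1521 Ω
  Z5: Z = jωL = j·1.307e+04·0.023 = 0 + j300.6 Ω
Step 3 — Bridge requires nodal analysis (the Z5 bridge couples midpoints C and D, so the two paths cannot be reduced to a simple series/parallel combination). Setting node B to ground and injecting 1 A at node A, the 3-node admittance system at A, C, D solves to V_A = Z_AB = 0 + j1312 Ω = 1312∠90.0° Ω.
Step 4 — Source phasor: V = 19.6∠-64.2° V = 8.531 - j17.65 V.
Step 5 — Ohm's law: I = V / Z_total = (8.531 - j17.65) / (0 + j1312) = -0.01345 - j0.006501 A.
Step 6 — Convert to polar: |I| = 0.01494 A, ∠I = -154.2°.

I = 0.01494∠-154.2° A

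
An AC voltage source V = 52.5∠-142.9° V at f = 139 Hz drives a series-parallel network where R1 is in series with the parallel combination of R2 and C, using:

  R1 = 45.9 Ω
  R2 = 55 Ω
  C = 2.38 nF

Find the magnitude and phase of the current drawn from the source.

Step 1 — Angular frequency: ω = 2π·f = 2π·139 = 873.4 rad/s.
Step 2 — Component impedances:
  R1: Z = R = 45.9 Ω
  R2: Z = R = 55 Ω
  C: Z = 1/(jωC) = -j/(ω·C) = 0 - j4.811e+05 Ω
Step 3 — Parallel branch: R2 || C = 1/(1/R2 + 1/C) = 55 - j0.006288 Ω.
Step 4 — Series with R1: Z_total = R1 + (R2 || C) = 100.9 - j0.006288 Ω = 100.9∠-0.0° Ω.
Step 5 — Source phasor: V = 52.5∠-142.9° V = -41.87 - j31.67 V.
Step 6 — Ohm's law: I = V / Z_total = (-41.87 - j31.67) / (100.9 - j0.006288) = -0.415 - j0.3139 A.
Step 7 — Convert to polar: |I| = 0.5203 A, ∠I = -142.9°.

I = 0.5203∠-142.9° A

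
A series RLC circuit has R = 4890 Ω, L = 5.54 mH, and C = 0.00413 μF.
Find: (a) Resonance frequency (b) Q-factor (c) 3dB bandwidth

Step 1 — Resonance condition Im(Z)=0 gives ω₀ = 1/√(LC).
Step 2 — ω₀ = 1/√(0.00554·4.13e-09) = 2.091e+05 rad/s.
Step 3 — f₀ = ω₀/(2π) = 3.327e+04 Hz.
Step 4 — Series Q: Q = ω₀L/R = 2.091e+05·0.00554/4890 = 0.2368.
Step 5 — 3dB bandwidth: Δω = ω₀/Q = 8.827e+05 rad/s; BW = Δω/(2π) = 1.405e+05 Hz.

(a) f₀ = 3.327e+04 Hz  (b) Q = 0.2368  (c) BW = 1.405e+05 Hz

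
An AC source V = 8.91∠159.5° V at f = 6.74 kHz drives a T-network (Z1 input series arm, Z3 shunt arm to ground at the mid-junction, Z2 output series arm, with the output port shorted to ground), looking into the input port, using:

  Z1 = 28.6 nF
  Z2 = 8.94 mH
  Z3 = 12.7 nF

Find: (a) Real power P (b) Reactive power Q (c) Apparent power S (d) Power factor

Step 1 — Angular frequency: ω = 2π·f = 2π·6740 = 4.235e+04 rad/s.
Step 2 — Component impedances:
  Z1: Z = 1/(jωC) = -j/(ω·C) = 0 - j825.6 Ω
  Z2: Z = jωL = j·4.235e+04·0.00894 = 0 + j378.6 Ω
  Z3: Z = 1/(jωC) = -j/(ω·C) = 0 - j1859 Ω
Step 3 — With the output port shorted to ground, the output series arm Z2 runs from the junction to ground; the shunt arm Z3 also runs from the junction to ground. They appear in parallel: Z3 || Z2 = 0 + j475.4 Ω.
Step 4 — Series with input arm Z1: Z_in = Z1 + (Z3 || Z2) = 0 - j350.2 Ω = 350.2∠-90.0° Ω.
Step 5 — Source phasor: V = 8.91∠159.5° V = -8.346 + j3.12 V.
Step 6 — Current: I = V / Z = -0.008909 - j0.02383 A = 0.02544∠-110.5° A.
Step 7 — Complex power: S = V·I* = 0 - j0.2267 VA.
Step 8 — Real power: P = Re(S) = 0 W.
Step 9 — Reactive power: Q = Im(S) = -0.2267 VAR.
Step 10 — Apparent power: |S| = 0.2267 VA.
Step 11 — Power factor: PF = P/|S| = 0 (leading).

(a) P = 0 W  (b) Q = -0.2267 VAR  (c) S = 0.2267 VA  (d) PF = 0 (leading)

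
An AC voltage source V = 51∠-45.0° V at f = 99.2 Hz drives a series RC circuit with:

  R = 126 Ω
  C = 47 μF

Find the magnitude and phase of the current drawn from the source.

Step 1 — Angular frequency: ω = 2π·f = 2π·99.2 = 623.3 rad/s.
Step 2 — Component impedances:
  R: Z = R = 126 Ω
  C: Z = 1/(jωC) = -j/(ω·C) = 0 - j34.14 Ω
Step 3 — Series combination: Z_total = R + C = 126 - j34.14 Ω = 130.5∠-15.2° Ω.
Step 4 — Source phasor: V = 51∠-45.0° V = 36.06 - j36.06 V.
Step 5 — Ohm's law: I = V / Z_total = (36.06 - j36.06) / (126 - j34.14) = 0.3389 - j0.1944 A.
Step 6 — Convert to polar: |I| = 0.3907 A, ∠I = -29.8°.

I = 0.3907∠-29.8° A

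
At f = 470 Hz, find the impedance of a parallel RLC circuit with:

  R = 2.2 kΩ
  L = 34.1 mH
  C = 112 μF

Step 1 — Angular frequency: ω = 2π·f = 2π·470 = 2953 rad/s.
Step 2 — Component impedances:
  R: Z = R = 2200 Ω
  L: Z = jωL = j·2953·0.0341 = 0 + j100.7 Ω
  C: Z = 1/(jωC) = -j/(ω·C) = 0 - j3.023 Ω
Step 3 — Parallel combination: 1/Z_total = 1/R + 1/L + 1/C; Z_total = 0.004416 - j3.117 Ω = 3.117∠-89.9° Ω.

Z = 0.004416 - j3.117 Ω = 3.117∠-89.9° Ω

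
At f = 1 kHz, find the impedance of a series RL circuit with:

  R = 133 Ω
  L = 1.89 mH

Step 1 — Angular frequency: ω = 2π·f = 2π·1000 = 6283 rad/s.
Step 2 — Component impedances:
  R: Z = R = 133 Ω
  L: Z = jωL = j·6283·0.00189 = 0 + j11.88 Ω
Step 3 — Series combination: Z_total = R + L = 133 + j11.88 Ω = 133.5∠5.1° Ω.

Z = 133 + j11.88 Ω = 133.5∠5.1° Ω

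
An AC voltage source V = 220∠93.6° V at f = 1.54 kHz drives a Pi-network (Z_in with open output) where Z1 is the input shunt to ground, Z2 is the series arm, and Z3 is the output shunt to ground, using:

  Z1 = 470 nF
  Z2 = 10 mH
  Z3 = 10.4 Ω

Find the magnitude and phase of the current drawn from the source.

Step 1 — Angular frequency: ω = 2π·f = 2π·1540 = 9676 rad/s.
Step 2 — Component impedances:
  Z1: Z = 1/(jωC) = -j/(ω·C) = 0 - j219.9 Ω
  Z2: Z = jωL = j·9676·0.01 = 0 + j96.76 Ω
  Z3: Z = R = 10.4 Ω
Step 3 — With open output, the series arm Z2 and the output shunt Z3 appear in series to ground: Z2 + Z3 = 10.4 + j96.76 Ω.
Step 4 — Parallel with input shunt Z1: Z_in = Z1 || (Z2 + Z3) = 32.93 + j170 Ω = 173.2∠79.0° Ω.
Step 5 — Source phasor: V = 220∠93.6° V = -13.81 + j219.6 V.
Step 6 — Ohm's law: I = V / Z_total = (-13.81 + j219.6) / (32.93 + j170) = 1.23 + j0.3194 A.
Step 7 — Convert to polar: |I| = 1.27 A, ∠I = 14.6°.

I = 1.27∠14.6° A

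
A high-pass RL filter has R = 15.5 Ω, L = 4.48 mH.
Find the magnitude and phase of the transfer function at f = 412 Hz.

Step 1 — Angular frequency: ω = 2π·412 = 2589 rad/s.
Step 2 — Transfer function: H(jω) = jωL/(R + jωL).
Step 3 — Numerator jωL = j·11.6; denominator R + jωL = 15.5 + j11.6.
Step 4 — H = 0.3589 + j0.4797.
Step 5 — Magnitude: |H| = 0.5991 (-4.5 dB); phase: φ = 53.2°.

|H| = 0.5991 (-4.5 dB), φ = 53.2°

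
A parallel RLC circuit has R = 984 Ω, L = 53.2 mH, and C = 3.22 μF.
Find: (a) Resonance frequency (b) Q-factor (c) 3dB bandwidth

Step 1 — Resonance: ω₀ = 1/√(LC) = 1/√(0.0532·3.22e-06) = 2416 rad/s.
Step 2 — f₀ = ω₀/(2π) = 384.5 Hz.
Step 3 — Parallel Q: Q = R/(ω₀L) = 984/(2416·0.0532) = 7.655.
Step 4 — Bandwidth: Δω = ω₀/Q = 315.6 rad/s; BW = Δω/(2π) = 50.23 Hz.

(a) f₀ = 384.5 Hz  (b) Q = 7.655  (c) BW = 50.23 Hz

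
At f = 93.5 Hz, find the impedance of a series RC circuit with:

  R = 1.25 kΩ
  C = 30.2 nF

Step 1 — Angular frequency: ω = 2π·f = 2π·93.5 = 587.5 rad/s.
Step 2 — Component impedances:
  R: Z = R = 1250 Ω
  C: Z = 1/(jωC) = -j/(ω·C) = 0 - j5.636e+04 Ω
Step 3 — Series combination: Z_total = R + C = 1250 - j5.636e+04 Ω = 5.638e+04∠-88.7° Ω.

Z = 1250 - j5.636e+04 Ω = 5.638e+04∠-88.7° Ω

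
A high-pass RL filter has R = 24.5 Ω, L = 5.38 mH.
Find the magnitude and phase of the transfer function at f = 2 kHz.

Step 1 — Angular frequency: ω = 2π·2000 = 1.257e+04 rad/s.
Step 2 — Transfer function: H(jω) = jωL/(R + jωL).
Step 3 — Numerator jωL = j·67.61; denominator R + jωL = 24.5 + j67.61.
Step 4 — H = 0.8839 + j0.3203.
Step 5 — Magnitude: |H| = 0.9402 (-0.5 dB); phase: φ = 19.9°.

|H| = 0.9402 (-0.5 dB), φ = 19.9°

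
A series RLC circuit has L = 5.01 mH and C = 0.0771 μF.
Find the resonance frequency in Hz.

Step 1 — Resonance condition Im(Z)=0 gives ω₀ = 1/√(LC).
Step 2 — ω₀ = 1/√(0.00501·7.71e-08) = 5.088e+04 rad/s.
Step 3 — f₀ = ω₀/(2π) = 8098 Hz.

f₀ = 8098 Hz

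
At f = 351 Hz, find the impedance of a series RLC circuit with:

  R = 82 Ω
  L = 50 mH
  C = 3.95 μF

Step 1 — Angular frequency: ω = 2π·f = 2π·351 = 2205 rad/s.
Step 2 — Component impedances:
  R: Z = R = 82 Ω
  L: Z = jωL = j·2205·0.05 = 0 + j110.3 Ω
  C: Z = 1/(jωC) = -j/(ω·C) = 0 - j114.8 Ω
Step 3 — Series combination: Z_total = R + L + C = 82 - j4.523 Ω = 82.12∠-3.2° Ω.

Z = 82 - j4.523 Ω = 82.12∠-3.2° Ω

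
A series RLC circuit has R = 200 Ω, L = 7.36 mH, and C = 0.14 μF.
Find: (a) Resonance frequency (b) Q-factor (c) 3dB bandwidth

Step 1 — Resonance condition Im(Z)=0 gives ω₀ = 1/√(LC).
Step 2 — ω₀ = 1/√(0.00736·1.4e-07) = 3.115e+04 rad/s.
Step 3 — f₀ = ω₀/(2π) = 4958 Hz.
Step 4 — Series Q: Q = ω₀L/R = 3.115e+04·0.00736/200 = 1.146.
Step 5 — 3dB bandwidth: Δω = ω₀/Q = 2.717e+04 rad/s; BW = Δω/(2π) = 4325 Hz.

(a) f₀ = 4958 Hz  (b) Q = 1.146  (c) BW = 4325 Hz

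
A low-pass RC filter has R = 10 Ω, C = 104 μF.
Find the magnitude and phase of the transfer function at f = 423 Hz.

Step 1 — Angular frequency: ω = 2π·423 = 2658 rad/s.
Step 2 — Transfer function: H(jω) = 1/(1 + jωRC).
Step 3 — Denominator: 1 + jωRC = 1 + j·2658·10·0.000104 = 1 + j2.764.
Step 4 — H = 0.1157 - j0.3199.
Step 5 — Magnitude: |H| = 0.3402 (-9.4 dB); phase: φ = -70.1°.

|H| = 0.3402 (-9.4 dB), φ = -70.1°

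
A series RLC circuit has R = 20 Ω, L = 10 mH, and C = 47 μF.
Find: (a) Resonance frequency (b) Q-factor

Step 1 — Resonance condition Im(Z)=0 gives ω₀ = 1/√(LC).
Step 2 — ω₀ = 1/√(0.01·4.7e-05) = 1459 rad/s.
Step 3 — f₀ = ω₀/(2π) = 232.2 Hz.
Step 4 — Series Q: Q = ω₀L/R = 1459·0.01/20 = 0.7293.

(a) f₀ = 232.2 Hz  (b) Q = 0.7293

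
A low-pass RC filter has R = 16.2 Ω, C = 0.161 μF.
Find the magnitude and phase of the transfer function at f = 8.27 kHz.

Step 1 — Angular frequency: ω = 2π·8270 = 5.196e+04 rad/s.
Step 2 — Transfer function: H(jω) = 1/(1 + jωRC).
Step 3 — Denominator: 1 + jωRC = 1 + j·5.196e+04·16.2·1.61e-07 = 1 + j0.1355.
Step 4 — H = 0.982 - j0.1331.
Step 5 — Magnitude: |H| = 0.9909 (-0.1 dB); phase: φ = -7.7°.

|H| = 0.9909 (-0.1 dB), φ = -7.7°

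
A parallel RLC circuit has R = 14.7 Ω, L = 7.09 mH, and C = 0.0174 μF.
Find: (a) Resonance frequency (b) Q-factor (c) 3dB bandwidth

Step 1 — Resonance: ω₀ = 1/√(LC) = 1/√(0.00709·1.74e-08) = 9.003e+04 rad/s.
Step 2 — f₀ = ω₀/(2π) = 1.433e+04 Hz.
Step 3 — Parallel Q: Q = R/(ω₀L) = 14.7/(9.003e+04·0.00709) = 0.02303.
Step 4 — Bandwidth: Δω = ω₀/Q = 3.91e+06 rad/s; BW = Δω/(2π) = 6.222e+05 Hz.

(a) f₀ = 1.433e+04 Hz  (b) Q = 0.02303  (c) BW = 6.222e+05 Hz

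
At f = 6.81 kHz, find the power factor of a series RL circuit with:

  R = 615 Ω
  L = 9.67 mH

Step 1 — Angular frequency: ω = 2π·f = 2π·6810 = 4.279e+04 rad/s.
Step 2 — Component impedances:
  R: Z = R = 615 Ω
  L: Z = jωL = j·4.279e+04·0.00967 = 0 + j413.8 Ω
Step 3 — Series combination: Z_total = R + L = 615 + j413.8 Ω = 741.2∠33.9° Ω.
Step 4 — Power factor: PF = cos(φ) = Re(Z)/|Z| = 615/741.2 = 0.8297.
Step 5 — Type: Im(Z) = 413.8 ⇒ lagging (phase φ = 33.9°).

PF = 0.8297 (lagging, φ = 33.9°)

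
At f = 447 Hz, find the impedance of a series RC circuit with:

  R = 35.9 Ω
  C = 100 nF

Step 1 — Angular frequency: ω = 2π·f = 2π·447 = 2809 rad/s.
Step 2 — Component impedances:
  R: Z = R = 35.9 Ω
  C: Z = 1/(jωC) = -j/(ω·C) = 0 - j3561 Ω
Step 3 — Series combination: Z_total = R + C = 35.9 - j3561 Ω = 3561∠-89.4° Ω.

Z = 35.9 - j3561 Ω = 3561∠-89.4° Ω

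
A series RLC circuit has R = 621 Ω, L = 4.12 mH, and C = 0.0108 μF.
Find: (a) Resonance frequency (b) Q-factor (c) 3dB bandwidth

Step 1 — Resonance condition Im(Z)=0 gives ω₀ = 1/√(LC).
Step 2 — ω₀ = 1/√(0.00412·1.08e-08) = 1.499e+05 rad/s.
Step 3 — f₀ = ω₀/(2π) = 2.386e+04 Hz.
Step 4 — Series Q: Q = ω₀L/R = 1.499e+05·0.00412/621 = 0.9946.
Step 5 — 3dB bandwidth: Δω = ω₀/Q = 1.507e+05 rad/s; BW = Δω/(2π) = 2.399e+04 Hz.

(a) f₀ = 2.386e+04 Hz  (b) Q = 0.9946  (c) BW = 2.399e+04 Hz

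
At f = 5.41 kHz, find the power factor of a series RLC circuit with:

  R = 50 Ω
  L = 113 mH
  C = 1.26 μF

Step 1 — Angular frequency: ω = 2π·f = 2π·5410 = 3.399e+04 rad/s.
Step 2 — Component impedances:
  R: Z = R = 50 Ω
  L: Z = jωL = j·3.399e+04·0.113 = 0 + j3841 Ω
  C: Z = 1/(jωC) = -j/(ω·C) = 0 - j23.35 Ω
Step 3 — Series combination: Z_total = R + L + C = 50 + j3818 Ω = 3818∠89.2° Ω.
Step 4 — Power factor: PF = cos(φ) = Re(Z)/|Z| = 50/3818 = 0.0131.
Step 5 — Type: Im(Z) = 3818 ⇒ lagging (phase φ = 89.2°).

PF = 0.0131 (lagging, φ = 89.2°)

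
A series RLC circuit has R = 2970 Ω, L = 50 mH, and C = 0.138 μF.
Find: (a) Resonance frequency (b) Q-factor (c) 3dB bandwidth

Step 1 — Resonance: ω₀ = 1/√(LC) = 1/√(0.05·1.38e-07) = 1.204e+04 rad/s.
Step 2 — f₀ = ω₀/(2π) = 1916 Hz.
Step 3 — Series Q: Q = ω₀L/R = 1.204e+04·0.05/2970 = 0.2027.
Step 4 — Bandwidth: Δω = ω₀/Q = 5.94e+04 rad/s; BW = Δω/(2π) = 9454 Hz.

(a) f₀ = 1916 Hz  (b) Q = 0.2027  (c) BW = 9454 Hz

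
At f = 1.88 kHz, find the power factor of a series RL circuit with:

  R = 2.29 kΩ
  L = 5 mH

Step 1 — Angular frequency: ω = 2π·f = 2π·1880 = 1.181e+04 rad/s.
Step 2 — Component impedances:
  R: Z = R = 2290 Ω
  L: Z = jωL = j·1.181e+04·0.005 = 0 + j59.06 Ω
Step 3 — Series combination: Z_total = R + L = 2290 + j59.06 Ω = 2291∠1.5° Ω.
Step 4 — Power factor: PF = cos(φ) = Re(Z)/|Z| = 2290/2290.8 = 0.9997.
Step 5 — Type: Im(Z) = 59.06 ⇒ lagging (phase φ = 1.5°).

PF = 0.9997 (lagging, φ = 1.5°)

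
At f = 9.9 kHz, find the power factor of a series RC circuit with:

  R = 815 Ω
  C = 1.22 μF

Step 1 — Angular frequency: ω = 2π·f = 2π·9900 = 6.22e+04 rad/s.
Step 2 — Component impedances:
  R: Z = R = 815 Ω
  C: Z = 1/(jωC) = -j/(ω·C) = 0 - j13.18 Ω
Step 3 — Series combination: Z_total = R + C = 815 - j13.18 Ω = 815.1∠-0.9° Ω.
Step 4 — Power factor: PF = cos(φ) = Re(Z)/|Z| = 815/815.1 = 0.9999.
Step 5 — Type: Im(Z) = -13.18 ⇒ leading (phase φ = -0.9°).

PF = 0.9999 (leading, φ = -0.9°)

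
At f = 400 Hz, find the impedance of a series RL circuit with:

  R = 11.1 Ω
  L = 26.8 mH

Step 1 — Angular frequency: ω = 2π·f = 2π·400 = 2513 rad/s.
Step 2 — Component impedances:
  R: Z = R = 11.1 Ω
  L: Z = jωL = j·2513·0.0268 = 0 + j67.36 Ω
Step 3 — Series combination: Z_total = R + L = 11.1 + j67.36 Ω = 68.26∠80.6° Ω.

Z = 11.1 + j67.36 Ω = 68.26∠80.6° Ω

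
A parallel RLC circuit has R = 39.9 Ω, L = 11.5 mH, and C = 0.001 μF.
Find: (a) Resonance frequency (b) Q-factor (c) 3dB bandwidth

Step 1 — Resonance: ω₀ = 1/√(LC) = 1/√(0.0115·1e-09) = 2.949e+05 rad/s.
Step 2 — f₀ = ω₀/(2π) = 4.693e+04 Hz.
Step 3 — Parallel Q: Q = R/(ω₀L) = 39.9/(2.949e+05·0.0115) = 0.01177.
Step 4 — Bandwidth: Δω = ω₀/Q = 2.506e+07 rad/s; BW = Δω/(2π) = 3.989e+06 Hz.

(a) f₀ = 4.693e+04 Hz  (b) Q = 0.01177  (c) BW = 3.989e+06 Hz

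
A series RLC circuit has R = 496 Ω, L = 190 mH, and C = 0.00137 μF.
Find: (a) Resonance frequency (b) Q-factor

Step 1 — Resonance condition Im(Z)=0 gives ω₀ = 1/√(LC).
Step 2 — ω₀ = 1/√(0.19·1.37e-09) = 6.198e+04 rad/s.
Step 3 — f₀ = ω₀/(2π) = 9865 Hz.
Step 4 — Series Q: Q = ω₀L/R = 6.198e+04·0.19/496 = 23.74.

(a) f₀ = 9865 Hz  (b) Q = 23.74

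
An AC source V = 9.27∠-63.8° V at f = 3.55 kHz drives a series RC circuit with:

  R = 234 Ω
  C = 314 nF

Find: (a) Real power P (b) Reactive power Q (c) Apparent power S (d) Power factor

Step 1 — Angular frequency: ω = 2π·f = 2π·3550 = 2.231e+04 rad/s.
Step 2 — Component impedances:
  R: Z = R = 234 Ω
  C: Z = 1/(jωC) = -j/(ω·C) = 0 - j142.8 Ω
Step 3 — Series combination: Z_total = R + C = 234 - j142.8 Ω = 274.1∠-31.4° Ω.
Step 4 — Source phasor: V = 9.27∠-63.8° V = 4.093 - j8.318 V.
Step 5 — Current: I = V / Z = 0.02855 - j0.01813 A = 0.03382∠-32.4° A.
Step 6 — Complex power: S = V·I* = 0.2676 - j0.1633 VA.
Step 7 — Real power: P = Re(S) = 0.2676 W.
Step 8 — Reactive power: Q = Im(S) = -0.1633 VAR.
Step 9 — Apparent power: |S| = 0.3135 VA.
Step 10 — Power factor: PF = P/|S| = 0.8536 (leading).

(a) P = 0.2676 W  (b) Q = -0.1633 VAR  (c) S = 0.3135 VA  (d) PF = 0.8536 (leading)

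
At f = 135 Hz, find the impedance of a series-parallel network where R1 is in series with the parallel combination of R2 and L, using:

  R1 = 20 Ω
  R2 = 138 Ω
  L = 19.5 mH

Step 1 — Angular frequency: ω = 2π·f = 2π·135 = 848.2 rad/s.
Step 2 — Component impedances:
  R1: Z = R = 20 Ω
  R2: Z = R = 138 Ω
  L: Z = jωL = j·848.2·0.0195 = 0 + j16.54 Ω
Step 3 — Parallel branch: R2 || L = 1/(1/R2 + 1/L) = 1.954 + j16.31 Ω.
Step 4 — Series with R1: Z_total = R1 + (R2 || L) = 21.95 + j16.31 Ω = 27.35∠36.6° Ω.

Z = 21.95 + j16.31 Ω = 27.35∠36.6° Ω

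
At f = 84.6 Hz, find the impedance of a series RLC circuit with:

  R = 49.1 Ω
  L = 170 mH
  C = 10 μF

Step 1 — Angular frequency: ω = 2π·f = 2π·84.6 = 531.6 rad/s.
Step 2 — Component impedances:
  R: Z = R = 49.1 Ω
  L: Z = jωL = j·531.6·0.17 = 0 + j90.36 Ω
  C: Z = 1/(jωC) = -j/(ω·C) = 0 - j188.1 Ω
Step 3 — Series combination: Z_total = R + L + C = 49.1 - j97.76 Ω = 109.4∠-63.3° Ω.

Z = 49.1 - j97.76 Ω = 109.4∠-63.3° Ω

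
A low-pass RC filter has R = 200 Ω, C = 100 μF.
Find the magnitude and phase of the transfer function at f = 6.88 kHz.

Step 1 — Angular frequency: ω = 2π·6880 = 4.323e+04 rad/s.
Step 2 — Transfer function: H(jω) = 1/(1 + jωRC).
Step 3 — Denominator: 1 + jωRC = 1 + j·4.323e+04·200·0.0001 = 1 + j864.6.
Step 4 — H = 1.338e-06 - j0.001157.
Step 5 — Magnitude: |H| = 0.001157 (-58.7 dB); phase: φ = -89.9°.

|H| = 0.001157 (-58.7 dB), φ = -89.9°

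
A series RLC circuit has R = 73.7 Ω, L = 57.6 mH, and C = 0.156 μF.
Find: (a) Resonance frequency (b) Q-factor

Step 1 — Resonance condition Im(Z)=0 gives ω₀ = 1/√(LC).
Step 2 — ω₀ = 1/√(0.0576·1.56e-07) = 1.055e+04 rad/s.
Step 3 — f₀ = ω₀/(2π) = 1679 Hz.
Step 4 — Series Q: Q = ω₀L/R = 1.055e+04·0.0576/73.7 = 8.245.

(a) f₀ = 1679 Hz  (b) Q = 8.245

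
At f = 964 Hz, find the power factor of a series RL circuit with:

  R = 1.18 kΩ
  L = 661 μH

Step 1 — Angular frequency: ω = 2π·f = 2π·964 = 6057 rad/s.
Step 2 — Component impedances:
  R: Z = R = 1180 Ω
  L: Z = jωL = j·6057·0.000661 = 0 + j4.004 Ω
Step 3 — Series combination: Z_total = R + L = 1180 + j4.004 Ω = 1180∠0.2° Ω.
Step 4 — Power factor: PF = cos(φ) = Re(Z)/|Z| = 1180/1180 = 1.
Step 5 — Type: Im(Z) = 4.004 ⇒ lagging (phase φ = 0.2°).

PF = 1 (lagging, φ = 0.2°)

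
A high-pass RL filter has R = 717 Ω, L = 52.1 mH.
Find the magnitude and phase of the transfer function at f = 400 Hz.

Step 1 — Angular frequency: ω = 2π·400 = 2513 rad/s.
Step 2 — Transfer function: H(jω) = jωL/(R + jωL).
Step 3 — Numerator jωL = j·130.9; denominator R + jωL = 717 + j130.9.
Step 4 — H = 0.03228 + j0.1767.
Step 5 — Magnitude: |H| = 0.1797 (-14.9 dB); phase: φ = 79.7°.

|H| = 0.1797 (-14.9 dB), φ = 79.7°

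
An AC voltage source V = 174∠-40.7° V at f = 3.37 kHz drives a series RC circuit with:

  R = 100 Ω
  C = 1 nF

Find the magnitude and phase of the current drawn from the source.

Step 1 — Angular frequency: ω = 2π·f = 2π·3370 = 2.117e+04 rad/s.
Step 2 — Component impedances:
  R: Z = R = 100 Ω
  C: Z = 1/(jωC) = -j/(ω·C) = 0 - j4.723e+04 Ω
Step 3 — Series combination: Z_total = R + C = 100 - j4.723e+04 Ω = 4.723e+04∠-89.9° Ω.
Step 4 — Source phasor: V = 174∠-40.7° V = 131.9 - j113.5 V.
Step 5 — Ohm's law: I = V / Z_total = (131.9 - j113.5) / (100 - j4.723e+04) = 0.002408 + j0.002788 A.
Step 6 — Convert to polar: |I| = 0.003684 A, ∠I = 49.2°.

I = 0.003684∠49.2° A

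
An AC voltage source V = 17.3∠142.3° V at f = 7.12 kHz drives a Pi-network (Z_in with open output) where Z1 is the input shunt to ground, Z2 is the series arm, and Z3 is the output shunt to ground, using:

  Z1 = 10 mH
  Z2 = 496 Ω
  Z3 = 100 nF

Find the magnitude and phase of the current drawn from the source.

Step 1 — Angular frequency: ω = 2π·f = 2π·7120 = 4.474e+04 rad/s.
Step 2 — Component impedances:
  Z1: Z = jωL = j·4.474e+04·0.01 = 0 + j447.4 Ω
  Z2: Z = R = 496 Ω
  Z3: Z = 1/(jωC) = -j/(ω·C) = 0 - j223.5 Ω
Step 3 — With open output, the series arm Z2 and the output shunt Z3 appear in series to ground: Z2 + Z3 = 496 - j223.5 Ω.
Step 4 — Parallel with input shunt Z1: Z_in = Z1 || (Z2 + Z3) = 335.2 + j296.1 Ω = 447.3∠41.5° Ω.
Step 5 — Source phasor: V = 17.3∠142.3° V = -13.69 + j10.58 V.
Step 6 — Ohm's law: I = V / Z_total = (-13.69 + j10.58) / (335.2 + j296.1) = -0.00728 + j0.03799 A.
Step 7 — Convert to polar: |I| = 0.03868 A, ∠I = 100.8°.

I = 0.03868∠100.8° A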